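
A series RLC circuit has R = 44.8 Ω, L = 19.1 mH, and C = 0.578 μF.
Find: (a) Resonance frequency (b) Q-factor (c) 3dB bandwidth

Step 1 — Resonance condition Im(Z)=0 gives ω₀ = 1/√(LC).
Step 2 — ω₀ = 1/√(0.0191·5.78e-07) = 9517 rad/s.
Step 3 — f₀ = ω₀/(2π) = 1515 Hz.
Step 4 — Series Q: Q = ω₀L/R = 9517·0.0191/44.8 = 4.058.
Step 5 — 3dB bandwidth: Δω = ω₀/Q = 2346 rad/s; BW = Δω/(2π) = 373.3 Hz.

(a) f₀ = 1515 Hz  (b) Q = 4.058  (c) BW = 373.3 Hz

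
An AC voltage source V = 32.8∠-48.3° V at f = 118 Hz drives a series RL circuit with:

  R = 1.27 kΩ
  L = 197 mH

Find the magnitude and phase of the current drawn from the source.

Step 1 — Angular frequency: ω = 2π·f = 2π·118 = 741.4 rad/s.
Step 2 — Component impedances:
  R: Z = R = 1270 Ω
  L: Z = jωL = j·741.4·0.197 = 0 + j146.1 Ω
Step 3 — Series combination: Z_total = R + L = 1270 + j146.1 Ω = 1278∠6.6° Ω.
Step 4 — Source phasor: V = 32.8∠-48.3° V = 21.82 - j24.49 V.
Step 5 — Ohm's law: I = V / Z_total = (21.82 - j24.49) / (1270 + j146.1) = 0.01477 - j0.02098 A.
Step 6 — Convert to polar: |I| = 0.02566 A, ∠I = -54.9°.

I = 0.02566∠-54.9° A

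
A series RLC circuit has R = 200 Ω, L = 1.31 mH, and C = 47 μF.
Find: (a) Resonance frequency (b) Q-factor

Step 1 — Resonance condition Im(Z)=0 gives ω₀ = 1/√(LC).
Step 2 — ω₀ = 1/√(0.00131·4.7e-05) = 4030 rad/s.
Step 3 — f₀ = ω₀/(2π) = 641.4 Hz.
Step 4 — Series Q: Q = ω₀L/R = 4030·0.00131/200 = 0.0264.

(a) f₀ = 641.4 Hz  (b) Q = 0.0264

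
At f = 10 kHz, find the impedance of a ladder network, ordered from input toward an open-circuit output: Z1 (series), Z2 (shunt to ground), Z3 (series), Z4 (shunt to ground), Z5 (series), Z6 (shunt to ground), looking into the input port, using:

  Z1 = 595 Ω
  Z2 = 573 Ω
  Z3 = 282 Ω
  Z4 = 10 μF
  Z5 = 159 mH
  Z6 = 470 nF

Step 1 — Angular frequency: ω = 2π·f = 2π·1e+04 = 6.283e+04 rad/s.
Step 2 — Component impedances:
  Z1: Z = R = 595 Ω
  Z2: Z = R = 573 Ω
  Z3: Z = R = 282 Ω
  Z4: Z = 1/(jωC) = -j/(ω·C) = 0 - j1.592 Ω
  Z5: Z = jωL = j·6.283e+04·0.159 = 0 + j9990 Ω
  Z6: Z = 1/(jωC) = -j/(ω·C) = 0 - j33.86 Ω
Step 3 — Ladder network (open output): work backward from the far end, alternating series and parallel combinations. Z_in = 784 - j0.7149 Ω = 784∠-0.1° Ω.

Z = 784 - j0.7149 Ω = 784∠-0.1° Ω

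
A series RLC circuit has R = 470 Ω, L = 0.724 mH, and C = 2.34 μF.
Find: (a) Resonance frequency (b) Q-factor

Step 1 — Resonance condition Im(Z)=0 gives ω₀ = 1/√(LC).
Step 2 — ω₀ = 1/√(0.000724·2.34e-06) = 2.43e+04 rad/s.
Step 3 — f₀ = ω₀/(2π) = 3867 Hz.
Step 4 — Series Q: Q = ω₀L/R = 2.43e+04·0.000724/470 = 0.03743.

(a) f₀ = 3867 Hz  (b) Q = 0.03743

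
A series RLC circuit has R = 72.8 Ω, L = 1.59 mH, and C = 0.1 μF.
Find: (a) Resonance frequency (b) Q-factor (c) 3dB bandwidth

Step 1 — Resonance condition Im(Z)=0 gives ω₀ = 1/√(LC).
Step 2 — ω₀ = 1/√(0.00159·1e-07) = 7.931e+04 rad/s.
Step 3 — f₀ = ω₀/(2π) = 1.262e+04 Hz.
Step 4 — Series Q: Q = ω₀L/R = 7.931e+04·0.00159/72.8 = 1.732.
Step 5 — 3dB bandwidth: Δω = ω₀/Q = 4.579e+04 rad/s; BW = Δω/(2π) = 7287 Hz.

(a) f₀ = 1.262e+04 Hz  (b) Q = 1.732  (c) BW = 7287 Hz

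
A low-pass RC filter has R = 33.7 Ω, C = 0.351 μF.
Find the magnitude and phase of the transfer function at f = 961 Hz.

Step 1 — Angular frequency: ω = 2π·961 = 6038 rad/s.
Step 2 — Transfer function: H(jω) = 1/(1 + jωRC).
Step 3 — Denominator: 1 + jωRC = 1 + j·6038·33.7·3.51e-07 = 1 + j0.07142.
Step 4 — H = 0.9949 - j0.07106.
Step 5 — Magnitude: |H| = 0.9975 (-0.0 dB); phase: φ = -4.1°.

|H| = 0.9975 (-0.0 dB), φ = -4.1°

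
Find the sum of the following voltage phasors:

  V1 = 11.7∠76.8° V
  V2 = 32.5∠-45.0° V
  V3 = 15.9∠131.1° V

Step 1 — Convert each phasor to rectangular form:
  V1 = 11.7·(cos(76.8°) + j·sin(76.8°)) = 2.672 + j11.39 V
  V2 = 32.5·(cos(-45.0°) + j·sin(-45.0°)) = 22.98 - j22.98 V
  V3 = 15.9·(cos(131.1°) + j·sin(131.1°)) = -10.45 + j11.98 V
Step 2 — Sum components: V_total = 15.2 + j0.3916 V.
Step 3 — Convert to polar: |V_total| = 15.21 V, ∠V_total = 1.5°.

V_total = 15.21∠1.5° V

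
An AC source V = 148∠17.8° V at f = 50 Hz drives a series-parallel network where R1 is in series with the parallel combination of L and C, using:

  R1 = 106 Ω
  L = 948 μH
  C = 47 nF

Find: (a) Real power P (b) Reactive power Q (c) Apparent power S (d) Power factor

Step 1 — Angular frequency: ω = 2π·f = 2π·50 = 314.2 rad/s.
Step 2 — Component impedances:
  R1: Z = R = 106 Ω
  L: Z = jωL = j·314.2·0.000948 = 0 + j0.2978 Ω
  C: Z = 1/(jωC) = -j/(ω·C) = 0 - j6.773e+04 Ω
Step 3 — Parallel branch: L || C = 1/(1/L + 1/C) = 0 + j0.2978 Ω.
Step 4 — Series with R1: Z_total = R1 + (L || C) = 106 + j0.2978 Ω = 106∠0.2° Ω.
Step 5 — Source phasor: V = 148∠17.8° V = 140.9 + j45.24 V.
Step 6 — Current: I = V / Z = 1.331 + j0.4231 A = 1.396∠17.6° A.
Step 7 — Complex power: S = V·I* = 206.6 + j0.5806 VA.
Step 8 — Real power: P = Re(S) = 206.6 W.
Step 9 — Reactive power: Q = Im(S) = 0.5806 VAR.
Step 10 — Apparent power: |S| = 206.6 VA.
Step 11 — Power factor: PF = P/|S| = 1 (lagging).

(a) P = 206.6 W  (b) Q = 0.5806 VAR  (c) S = 206.6 VA  (d) PF = 1 (lagging)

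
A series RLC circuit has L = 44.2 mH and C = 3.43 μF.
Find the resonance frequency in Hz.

Step 1 — Resonance condition Im(Z)=0 gives ω₀ = 1/√(LC).
Step 2 — ω₀ = 1/√(0.0442·3.43e-06) = 2568 rad/s.
Step 3 — f₀ = ω₀/(2π) = 408.8 Hz.

f₀ = 408.8 Hz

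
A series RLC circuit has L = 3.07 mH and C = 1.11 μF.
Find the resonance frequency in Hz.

Step 1 — Resonance condition Im(Z)=0 gives ω₀ = 1/√(LC).
Step 2 — ω₀ = 1/√(0.00307·1.11e-06) = 1.713e+04 rad/s.
Step 3 — f₀ = ω₀/(2π) = 2726 Hz.

f₀ = 2726 Hz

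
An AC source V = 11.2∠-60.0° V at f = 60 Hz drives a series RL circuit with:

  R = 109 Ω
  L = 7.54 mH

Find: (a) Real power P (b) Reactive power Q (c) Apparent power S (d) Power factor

Step 1 — Angular frequency: ω = 2π·f = 2π·60 = 377 rad/s.
Step 2 — Component impedances:
  R: Z = R = 109 Ω
  L: Z = jωL = j·377·0.00754 = 0 + j2.843 Ω
Step 3 — Series combination: Z_total = R + L = 109 + j2.843 Ω = 109∠1.5° Ω.
Step 4 — Source phasor: V = 11.2∠-60.0° V = 5.6 - j9.699 V.
Step 5 — Current: I = V / Z = 0.04902 - j0.09026 A = 0.1027∠-61.5° A.
Step 6 — Complex power: S = V·I* = 1.15 + j0.02999 VA.
Step 7 — Real power: P = Re(S) = 1.15 W.
Step 8 — Reactive power: Q = Im(S) = 0.02999 VAR.
Step 9 — Apparent power: |S| = 1.15 VA.
Step 10 — Power factor: PF = P/|S| = 0.9997 (lagging).

(a) P = 1.15 W  (b) Q = 0.02999 VAR  (c) S = 1.15 VA  (d) PF = 0.9997 (lagging)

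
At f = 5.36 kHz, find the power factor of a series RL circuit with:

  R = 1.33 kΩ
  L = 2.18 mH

Step 1 — Angular frequency: ω = 2π·f = 2π·5360 = 3.368e+04 rad/s.
Step 2 — Component impedances:
  R: Z = R = 1330 Ω
  L: Z = jωL = j·3.368e+04·0.00218 = 0 + j73.42 Ω
Step 3 — Series combination: Z_total = R + L = 1330 + j73.42 Ω = 1332∠3.2° Ω.
Step 4 — Power factor: PF = cos(φ) = Re(Z)/|Z| = 1330/1332 = 0.9985.
Step 5 — Type: Im(Z) = 73.42 ⇒ lagging (phase φ = 3.2°).

PF = 0.9985 (lagging, φ = 3.2°)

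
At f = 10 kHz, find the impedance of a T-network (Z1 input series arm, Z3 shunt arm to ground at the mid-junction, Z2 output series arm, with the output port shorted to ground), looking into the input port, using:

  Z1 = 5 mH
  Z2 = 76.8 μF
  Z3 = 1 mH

Step 1 — Angular frequency: ω = 2π·f = 2π·1e+04 = 6.283e+04 rad/s.
Step 2 — Component impedances:
  Z1: Z = jωL = j·6.283e+04·0.005 = 0 + j314.2 Ω
  Z2: Z = 1/(jωC) = -j/(ω·C) = 0 - j0.2072 Ω
  Z3: Z = jωL = j·6.283e+04·0.001 = 0 + j62.83 Ω
Step 3 — With the output port shorted to ground, the output series arm Z2 runs from the junction to ground; the shunt arm Z3 also runs from the junction to ground. They appear in parallel: Z3 || Z2 = 0 - j0.2079 Ω.
Step 4 — Series with input arm Z1: Z_in = Z1 + (Z3 || Z2) = 0 + j314 Ω = 314∠90.0° Ω.

Z = 0 + j314 Ω = 314∠90.0° Ω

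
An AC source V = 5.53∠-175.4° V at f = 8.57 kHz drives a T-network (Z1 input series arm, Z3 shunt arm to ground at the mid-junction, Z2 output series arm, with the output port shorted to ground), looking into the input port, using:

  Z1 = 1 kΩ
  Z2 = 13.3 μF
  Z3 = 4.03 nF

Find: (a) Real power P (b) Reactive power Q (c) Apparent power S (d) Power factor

Step 1 — Angular frequency: ω = 2π·f = 2π·8570 = 5.385e+04 rad/s.
Step 2 — Component impedances:
  Z1: Z = R = 1000 Ω
  Z2: Z = 1/(jωC) = -j/(ω·C) = 0 - j1.396 Ω
  Z3: Z = 1/(jωC) = -j/(ω·C) = 0 - j4608 Ω
Step 3 — With the output port shorted to ground, the output series arm Z2 runs from the junction to ground; the shunt arm Z3 also runs from the junction to ground. They appear in parallel: Z3 || Z2 = 0 - j1.396 Ω.
Step 4 — Series with input arm Z1: Z_in = Z1 + (Z3 || Z2) = 1000 - j1.396 Ω = 1000∠-0.1° Ω.
Step 5 — Source phasor: V = 5.53∠-175.4° V = -5.512 - j0.4435 V.
Step 6 — Current: I = V / Z = -0.005512 - j0.0004512 A = 0.00553∠-175.3° A.
Step 7 — Complex power: S = V·I* = 0.03058 - j4.269e-05 VA.
Step 8 — Real power: P = Re(S) = 0.03058 W.
Step 9 — Reactive power: Q = Im(S) = -4.269e-05 VAR.
Step 10 — Apparent power: |S| = 0.03058 VA.
Step 11 — Power factor: PF = P/|S| = 1 (leading).

(a) P = 0.03058 W  (b) Q = -4.269e-05 VAR  (c) S = 0.03058 VA  (d) PF = 1 (leading)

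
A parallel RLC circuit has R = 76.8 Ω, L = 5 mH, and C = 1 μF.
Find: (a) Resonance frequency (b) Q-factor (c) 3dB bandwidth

Step 1 — Resonance: ω₀ = 1/√(LC) = 1/√(0.005·1e-06) = 1.414e+04 rad/s.
Step 2 — f₀ = ω₀/(2π) = 2251 Hz.
Step 3 — Parallel Q: Q = R/(ω₀L) = 76.8/(1.414e+04·0.005) = 1.086.
Step 4 — Bandwidth: Δω = ω₀/Q = 1.302e+04 rad/s; BW = Δω/(2π) = 2072 Hz.

(a) f₀ = 2251 Hz  (b) Q = 1.086  (c) BW = 2072 Hz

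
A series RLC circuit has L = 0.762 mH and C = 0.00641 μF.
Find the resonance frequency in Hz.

Step 1 — Resonance condition Im(Z)=0 gives ω₀ = 1/√(LC).
Step 2 — ω₀ = 1/√(0.000762·6.41e-09) = 4.525e+05 rad/s.
Step 3 — f₀ = ω₀/(2π) = 7.201e+04 Hz.

f₀ = 7.201e+04 Hz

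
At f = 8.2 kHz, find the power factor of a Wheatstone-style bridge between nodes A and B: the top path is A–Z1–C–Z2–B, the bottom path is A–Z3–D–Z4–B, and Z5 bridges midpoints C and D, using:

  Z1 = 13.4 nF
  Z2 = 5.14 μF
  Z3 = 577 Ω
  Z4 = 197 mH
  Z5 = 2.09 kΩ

Step 1 — Angular frequency: ω = 2π·f = 2π·8200 = 5.152e+04 rad/s.
Step 2 — Component impedances:
  Z1: Z = 1/(jωC) = -j/(ω·C) = 0 - j1448 Ω
  Z2: Z = 1/(jωC) = -j/(ω·C) = 0 - j3.776 Ω
  Z3: Z = R = 577 Ω
  Z4: Z = jωL = j·5.152e+04·0.197 = 0 + j1.015e+04 Ω
  Z5: Z = R = 2090 Ω
Step 3 — Bridge requires nodal analysis (the Z5 bridge couples midpoints C and D, so the two paths cannot be reduced to a simple series/parallel combination). Setting node B to ground and injecting 1 A at node A, the 3-node admittance system at A, C, D solves to V_A = Z_AB = 700.4 - j1172 Ω = 1365∠-59.1° Ω.
Step 4 — Power factor: PF = cos(φ) = Re(Z)/|Z| = 700.43/1365.5 = 0.5129.
Step 5 — Type: Im(Z) = -1172 ⇒ leading (phase φ = -59.1°).

PF = 0.5129 (leading, φ = -59.1°)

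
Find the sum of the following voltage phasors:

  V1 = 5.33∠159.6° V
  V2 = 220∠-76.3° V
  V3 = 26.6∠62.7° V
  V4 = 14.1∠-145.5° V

Step 1 — Convert each phasor to rectangular form:
  V1 = 5.33·(cos(159.6°) + j·sin(159.6°)) = -4.996 + j1.858 V
  V2 = 220·(cos(-76.3°) + j·sin(-76.3°)) = 52.1 - j213.7 V
  V3 = 26.6·(cos(62.7°) + j·sin(62.7°)) = 12.2 + j23.64 V
  V4 = 14.1·(cos(-145.5°) + j·sin(-145.5°)) = -11.62 - j7.986 V
Step 2 — Sum components: V_total = 47.69 - j196.2 V.
Step 3 — Convert to polar: |V_total| = 201.9 V, ∠V_total = -76.3°.

V_total = 201.9∠-76.3° V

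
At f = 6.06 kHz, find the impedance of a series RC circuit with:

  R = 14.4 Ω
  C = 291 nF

Step 1 — Angular frequency: ω = 2π·f = 2π·6060 = 3.808e+04 rad/s.
Step 2 — Component impedances:
  R: Z = R = 14.4 Ω
  C: Z = 1/(jωC) = -j/(ω·C) = 0 - j90.25 Ω
Step 3 — Series combination: Z_total = R + C = 14.4 - j90.25 Ω = 91.39∠-80.9° Ω.

Z = 14.4 - j90.25 Ω = 91.39∠-80.9° Ω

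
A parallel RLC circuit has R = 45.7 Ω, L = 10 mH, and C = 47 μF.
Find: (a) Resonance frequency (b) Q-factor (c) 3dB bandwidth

Step 1 — Resonance: ω₀ = 1/√(LC) = 1/√(0.01·4.7e-05) = 1459 rad/s.
Step 2 — f₀ = ω₀/(2π) = 232.2 Hz.
Step 3 — Parallel Q: Q = R/(ω₀L) = 45.7/(1459·0.01) = 3.133.
Step 4 — Bandwidth: Δω = ω₀/Q = 465.6 rad/s; BW = Δω/(2π) = 74.1 Hz.

(a) f₀ = 232.2 Hz  (b) Q = 3.133  (c) BW = 74.1 Hz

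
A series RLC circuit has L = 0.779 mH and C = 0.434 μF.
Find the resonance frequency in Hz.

Step 1 — Resonance condition Im(Z)=0 gives ω₀ = 1/√(LC).
Step 2 — ω₀ = 1/√(0.000779·4.34e-07) = 5.439e+04 rad/s.
Step 3 — f₀ = ω₀/(2π) = 8656 Hz.

f₀ = 8656 Hz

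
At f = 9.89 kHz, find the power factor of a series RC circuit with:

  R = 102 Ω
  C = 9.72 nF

Step 1 — Angular frequency: ω = 2π·f = 2π·9890 = 6.214e+04 rad/s.
Step 2 — Component impedances:
  R: Z = R = 102 Ω
  C: Z = 1/(jωC) = -j/(ω·C) = 0 - j1656 Ω
Step 3 — Series combination: Z_total = R + C = 102 - j1656 Ω = 1659∠-86.5° Ω.
Step 4 — Power factor: PF = cos(φ) = Re(Z)/|Z| = 102/1658.7 = 0.06149.
Step 5 — Type: Im(Z) = -1656 ⇒ leading (phase φ = -86.5°).

PF = 0.06149 (leading, φ = -86.5°)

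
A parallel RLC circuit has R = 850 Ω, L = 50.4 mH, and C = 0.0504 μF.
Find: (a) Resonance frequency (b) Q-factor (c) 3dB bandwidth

Step 1 — Resonance: ω₀ = 1/√(LC) = 1/√(0.0504·5.04e-08) = 1.984e+04 rad/s.
Step 2 — f₀ = ω₀/(2π) = 3158 Hz.
Step 3 — Parallel Q: Q = R/(ω₀L) = 850/(1.984e+04·0.0504) = 0.85.
Step 4 — Bandwidth: Δω = ω₀/Q = 2.334e+04 rad/s; BW = Δω/(2π) = 3715 Hz.

(a) f₀ = 3158 Hz  (b) Q = 0.85  (c) BW = 3715 Hz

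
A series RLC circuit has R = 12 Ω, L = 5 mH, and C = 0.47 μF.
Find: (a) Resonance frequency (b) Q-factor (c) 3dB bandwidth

Step 1 — Resonance: ω₀ = 1/√(LC) = 1/√(0.005·4.7e-07) = 2.063e+04 rad/s.
Step 2 — f₀ = ω₀/(2π) = 3283 Hz.
Step 3 — Series Q: Q = ω₀L/R = 2.063e+04·0.005/12 = 8.595.
Step 4 — Bandwidth: Δω = ω₀/Q = 2400 rad/s; BW = Δω/(2π) = 382 Hz.

(a) f₀ = 3283 Hz  (b) Q = 8.595  (c) BW = 382 Hz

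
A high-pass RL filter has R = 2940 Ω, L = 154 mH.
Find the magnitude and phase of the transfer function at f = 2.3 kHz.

Step 1 — Angular frequency: ω = 2π·2300 = 1.445e+04 rad/s.
Step 2 — Transfer function: H(jω) = jωL/(R + jωL).
Step 3 — Numerator jωL = j·2226; denominator R + jωL = 2940 + j2226.
Step 4 — H = 0.3643 + j0.4812.
Step 5 — Magnitude: |H| = 0.6036 (-4.4 dB); phase: φ = 52.9°.

|H| = 0.6036 (-4.4 dB), φ = 52.9°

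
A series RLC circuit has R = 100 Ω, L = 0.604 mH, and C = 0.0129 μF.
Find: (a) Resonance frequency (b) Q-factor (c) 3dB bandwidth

Step 1 — Resonance: ω₀ = 1/√(LC) = 1/√(0.000604·1.29e-08) = 3.583e+05 rad/s.
Step 2 — f₀ = ω₀/(2π) = 5.702e+04 Hz.
Step 3 — Series Q: Q = ω₀L/R = 3.583e+05·0.000604/100 = 2.164.
Step 4 — Bandwidth: Δω = ω₀/Q = 1.656e+05 rad/s; BW = Δω/(2π) = 2.635e+04 Hz.

(a) f₀ = 5.702e+04 Hz  (b) Q = 2.164  (c) BW = 2.635e+04 Hz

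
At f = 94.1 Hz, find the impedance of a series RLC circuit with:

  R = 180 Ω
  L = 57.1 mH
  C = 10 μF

Step 1 — Angular frequency: ω = 2π·f = 2π·94.1 = 591.2 rad/s.
Step 2 — Component impedances:
  R: Z = R = 180 Ω
  L: Z = jωL = j·591.2·0.0571 = 0 + j33.76 Ω
  C: Z = 1/(jωC) = -j/(ω·C) = 0 - j169.1 Ω
Step 3 — Series combination: Z_total = R + L + C = 180 - j135.4 Ω = 225.2∠-36.9° Ω.

Z = 180 - j135.4 Ω = 225.2∠-36.9° Ω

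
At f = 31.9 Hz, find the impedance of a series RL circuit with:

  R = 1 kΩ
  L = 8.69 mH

Step 1 — Angular frequency: ω = 2π·f = 2π·31.9 = 200.4 rad/s.
Step 2 — Component impedances:
  R: Z = R = 1000 Ω
  L: Z = jωL = j·200.4·0.00869 = 0 + j1.742 Ω
Step 3 — Series combination: Z_total = R + L = 1000 + j1.742 Ω = 1000∠0.1° Ω.

Z = 1000 + j1.742 Ω = 1000∠0.1° Ω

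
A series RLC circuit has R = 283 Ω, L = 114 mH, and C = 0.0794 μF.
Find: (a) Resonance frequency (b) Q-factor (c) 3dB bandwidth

Step 1 — Resonance condition Im(Z)=0 gives ω₀ = 1/√(LC).
Step 2 — ω₀ = 1/√(0.114·7.94e-08) = 1.051e+04 rad/s.
Step 3 — f₀ = ω₀/(2π) = 1673 Hz.
Step 4 — Series Q: Q = ω₀L/R = 1.051e+04·0.114/283 = 4.234.
Step 5 — 3dB bandwidth: Δω = ω₀/Q = 2482 rad/s; BW = Δω/(2π) = 395.1 Hz.

(a) f₀ = 1673 Hz  (b) Q = 4.234  (c) BW = 395.1 Hz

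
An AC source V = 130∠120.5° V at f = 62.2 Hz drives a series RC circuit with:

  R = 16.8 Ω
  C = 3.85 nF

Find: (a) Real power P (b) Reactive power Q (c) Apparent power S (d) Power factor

Step 1 — Angular frequency: ω = 2π·f = 2π·62.2 = 390.8 rad/s.
Step 2 — Component impedances:
  R: Z = R = 16.8 Ω
  C: Z = 1/(jωC) = -j/(ω·C) = 0 - j6.646e+05 Ω
Step 3 — Series combination: Z_total = R + C = 16.8 - j6.646e+05 Ω = 6.646e+05∠-90.0° Ω.
Step 4 — Source phasor: V = 130∠120.5° V = -65.98 + j112 V.
Step 5 — Current: I = V / Z = -0.0001685 - j9.927e-05 A = 0.0001956∠-149.5° A.
Step 6 — Complex power: S = V·I* = 6.428e-07 - j0.02543 VA.
Step 7 — Real power: P = Re(S) = 6.428e-07 W.
Step 8 — Reactive power: Q = Im(S) = -0.02543 VAR.
Step 9 — Apparent power: |S| = 0.02543 VA.
Step 10 — Power factor: PF = P/|S| = 2.528e-05 (leading).

(a) P = 6.428e-07 W  (b) Q = -0.02543 VAR  (c) S = 0.02543 VA  (d) PF = 2.528e-05 (leading)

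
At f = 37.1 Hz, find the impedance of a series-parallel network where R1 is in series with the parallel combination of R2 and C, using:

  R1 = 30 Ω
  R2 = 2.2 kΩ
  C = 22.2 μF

Step 1 — Angular frequency: ω = 2π·f = 2π·37.1 = 233.1 rad/s.
Step 2 — Component impedances:
  R1: Z = R = 30 Ω
  R2: Z = R = 2200 Ω
  C: Z = 1/(jωC) = -j/(ω·C) = 0 - j193.2 Ω
Step 3 — Parallel branch: R2 || C = 1/(1/R2 + 1/C) = 16.84 - j191.8 Ω.
Step 4 — Series with R1: Z_total = R1 + (R2 || C) = 46.84 - j191.8 Ω = 197.4∠-76.3° Ω.

Z = 46.84 - j191.8 Ω = 197.4∠-76.3° Ω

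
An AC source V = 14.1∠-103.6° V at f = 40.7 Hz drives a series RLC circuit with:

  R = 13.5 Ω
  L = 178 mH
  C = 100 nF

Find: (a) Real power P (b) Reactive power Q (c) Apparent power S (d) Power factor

Step 1 — Angular frequency: ω = 2π·f = 2π·40.7 = 255.7 rad/s.
Step 2 — Component impedances:
  R: Z = R = 13.5 Ω
  L: Z = jωL = j·255.7·0.178 = 0 + j45.52 Ω
  C: Z = 1/(jωC) = -j/(ω·C) = 0 - j3.91e+04 Ω
Step 3 — Series combination: Z_total = R + L + C = 13.5 - j3.906e+04 Ω = 3.906e+04∠-90.0° Ω.
Step 4 — Source phasor: V = 14.1∠-103.6° V = -3.316 - j13.7 V.
Step 5 — Current: I = V / Z = 0.0003508 - j8.501e-05 A = 0.000361∠-13.6° A.
Step 6 — Complex power: S = V·I* = 1.759e-06 - j0.00509 VA.
Step 7 — Real power: P = Re(S) = 1.759e-06 W.
Step 8 — Reactive power: Q = Im(S) = -0.00509 VAR.
Step 9 — Apparent power: |S| = 0.00509 VA.
Step 10 — Power factor: PF = P/|S| = 0.0003456 (leading).

(a) P = 1.759e-06 W  (b) Q = -0.00509 VAR  (c) S = 0.00509 VA  (d) PF = 0.0003456 (leading)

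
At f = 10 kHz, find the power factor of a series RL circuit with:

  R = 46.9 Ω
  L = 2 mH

Step 1 — Angular frequency: ω = 2π·f = 2π·1e+04 = 6.283e+04 rad/s.
Step 2 — Component impedances:
  R: Z = R = 46.9 Ω
  L: Z = jωL = j·6.283e+04·0.002 = 0 + j125.7 Ω
Step 3 — Series combination: Z_total = R + L = 46.9 + j125.7 Ω = 134.1∠69.5° Ω.
Step 4 — Power factor: PF = cos(φ) = Re(Z)/|Z| = 46.9/134.1 = 0.3497.
Step 5 — Type: Im(Z) = 125.7 ⇒ lagging (phase φ = 69.5°).

PF = 0.3497 (lagging, φ = 69.5°)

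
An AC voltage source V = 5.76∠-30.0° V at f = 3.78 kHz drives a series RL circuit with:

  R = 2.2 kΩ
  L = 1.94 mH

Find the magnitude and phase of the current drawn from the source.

Step 1 — Angular frequency: ω = 2π·f = 2π·3780 = 2.375e+04 rad/s.
Step 2 — Component impedances:
  R: Z = R = 2200 Ω
  L: Z = jωL = j·2.375e+04·0.00194 = 0 + j46.08 Ω
Step 3 — Series combination: Z_total = R + L = 2200 + j46.08 Ω = 2200∠1.2° Ω.
Step 4 — Source phasor: V = 5.76∠-30.0° V = 4.988 - j2.88 V.
Step 5 — Ohm's law: I = V / Z_total = (4.988 - j2.88) / (2200 + j46.08) = 0.002239 - j0.001356 A.
Step 6 — Convert to polar: |I| = 0.002618 A, ∠I = -31.2°.

I = 0.002618∠-31.2° A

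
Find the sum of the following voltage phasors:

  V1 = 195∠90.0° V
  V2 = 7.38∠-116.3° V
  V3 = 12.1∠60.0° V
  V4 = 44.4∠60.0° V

Step 1 — Convert each phasor to rectangular form:
  V1 = 195·(cos(90.0°) + j·sin(90.0°)) = 0 + j195 V
  V2 = 7.38·(cos(-116.3°) + j·sin(-116.3°)) = -3.27 - j6.616 V
  V3 = 12.1·(cos(60.0°) + j·sin(60.0°)) = 6.05 + j10.48 V
  V4 = 44.4·(cos(60.0°) + j·sin(60.0°)) = 22.2 + j38.45 V
Step 2 — Sum components: V_total = 24.98 + j237.3 V.
Step 3 — Convert to polar: |V_total| = 238.6 V, ∠V_total = 84.0°.

V_total = 238.6∠84.0° V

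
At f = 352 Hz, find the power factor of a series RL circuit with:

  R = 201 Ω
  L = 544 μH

Step 1 — Angular frequency: ω = 2π·f = 2π·352 = 2212 rad/s.
Step 2 — Component impedances:
  R: Z = R = 201 Ω
  L: Z = jωL = j·2212·0.000544 = 0 + j1.203 Ω
Step 3 — Series combination: Z_total = R + L = 201 + j1.203 Ω = 201∠0.3° Ω.
Step 4 — Power factor: PF = cos(φ) = Re(Z)/|Z| = 201/201 = 1.
Step 5 — Type: Im(Z) = 1.203 ⇒ lagging (phase φ = 0.3°).

PF = 1 (lagging, φ = 0.3°)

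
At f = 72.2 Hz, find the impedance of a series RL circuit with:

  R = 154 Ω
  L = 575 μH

Step 1 — Angular frequency: ω = 2π·f = 2π·72.2 = 453.6 rad/s.
Step 2 — Component impedances:
  R: Z = R = 154 Ω
  L: Z = jωL = j·453.6·0.000575 = 0 + j0.2608 Ω
Step 3 — Series combination: Z_total = R + L = 154 + j0.2608 Ω = 154∠0.1° Ω.

Z = 154 + j0.2608 Ω = 154∠0.1° Ω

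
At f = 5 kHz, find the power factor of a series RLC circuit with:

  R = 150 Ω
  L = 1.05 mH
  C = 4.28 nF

Step 1 — Angular frequency: ω = 2π·f = 2π·5000 = 3.142e+04 rad/s.
Step 2 — Component impedances:
  R: Z = R = 150 Ω
  L: Z = jωL = j·3.142e+04·0.00105 = 0 + j32.99 Ω
  C: Z = 1/(jωC) = -j/(ω·C) = 0 - j7437 Ω
Step 3 — Series combination: Z_total = R + L + C = 150 - j7404 Ω = 7406∠-88.8° Ω.
Step 4 — Power factor: PF = cos(φ) = Re(Z)/|Z| = 150/7406 = 0.02025.
Step 5 — Type: Im(Z) = -7404 ⇒ leading (phase φ = -88.8°).

PF = 0.02025 (leading, φ = -88.8°)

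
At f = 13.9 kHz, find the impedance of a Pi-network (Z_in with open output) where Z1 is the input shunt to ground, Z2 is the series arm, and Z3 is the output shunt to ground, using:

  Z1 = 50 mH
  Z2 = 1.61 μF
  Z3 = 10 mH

Step 1 — Angular frequency: ω = 2π·f = 2π·1.39e+04 = 8.734e+04 rad/s.
Step 2 — Component impedances:
  Z1: Z = jωL = j·8.734e+04·0.05 = 0 + j4367 Ω
  Z2: Z = 1/(jωC) = -j/(ω·C) = 0 - j7.112 Ω
  Z3: Z = jωL = j·8.734e+04·0.01 = 0 + j873.4 Ω
Step 3 — With open output, the series arm Z2 and the output shunt Z3 appear in series to ground: Z2 + Z3 = 0 + j866.3 Ω.
Step 4 — Parallel with input shunt Z1: Z_in = Z1 || (Z2 + Z3) = 0 + j722.9 Ω = 722.9∠90.0° Ω.

Z = 0 + j722.9 Ω = 722.9∠90.0° Ω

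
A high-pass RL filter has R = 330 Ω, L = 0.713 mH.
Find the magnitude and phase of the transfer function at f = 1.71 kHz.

Step 1 — Angular frequency: ω = 2π·1710 = 1.074e+04 rad/s.
Step 2 — Transfer function: H(jω) = jωL/(R + jωL).
Step 3 — Numerator jωL = j·7.661; denominator R + jωL = 330 + j7.661.
Step 4 — H = 0.0005386 + j0.0232.
Step 5 — Magnitude: |H| = 0.02321 (-32.7 dB); phase: φ = 88.7°.

|H| = 0.02321 (-32.7 dB), φ = 88.7°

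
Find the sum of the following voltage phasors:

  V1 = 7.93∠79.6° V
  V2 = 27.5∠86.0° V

Step 1 — Convert each phasor to rectangular form:
  V1 = 7.93·(cos(79.6°) + j·sin(79.6°)) = 1.432 + j7.8 V
  V2 = 27.5·(cos(86.0°) + j·sin(86.0°)) = 1.918 + j27.43 V
Step 2 — Sum components: V_total = 3.35 + j35.23 V.
Step 3 — Convert to polar: |V_total| = 35.39 V, ∠V_total = 84.6°.

V_total = 35.39∠84.6° V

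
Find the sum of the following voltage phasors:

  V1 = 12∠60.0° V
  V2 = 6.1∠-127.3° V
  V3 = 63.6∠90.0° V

Step 1 — Convert each phasor to rectangular form:
  V1 = 12·(cos(60.0°) + j·sin(60.0°)) = 6 + j10.39 V
  V2 = 6.1·(cos(-127.3°) + j·sin(-127.3°)) = -3.697 - j4.852 V
  V3 = 63.6·(cos(90.0°) + j·sin(90.0°)) = 0 + j63.6 V
Step 2 — Sum components: V_total = 2.303 + j69.14 V.
Step 3 — Convert to polar: |V_total| = 69.18 V, ∠V_total = 88.1°.

V_total = 69.18∠88.1° V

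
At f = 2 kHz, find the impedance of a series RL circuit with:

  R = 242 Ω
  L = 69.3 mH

Step 1 — Angular frequency: ω = 2π·f = 2π·2000 = 1.257e+04 rad/s.
Step 2 — Component impedances:
  R: Z = R = 242 Ω
  L: Z = jωL = j·1.257e+04·0.0693 = 0 + j870.8 Ω
Step 3 — Series combination: Z_total = R + L = 242 + j870.8 Ω = 903.8∠74.5° Ω.

Z = 242 + j870.8 Ω = 903.8∠74.5° Ω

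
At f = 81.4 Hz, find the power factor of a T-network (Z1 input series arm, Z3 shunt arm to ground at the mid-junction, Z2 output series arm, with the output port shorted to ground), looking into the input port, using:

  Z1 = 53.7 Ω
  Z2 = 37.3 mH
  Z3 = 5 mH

Step 1 — Angular frequency: ω = 2π·f = 2π·81.4 = 511.5 rad/s.
Step 2 — Component impedances:
  Z1: Z = R = 53.7 Ω
  Z2: Z = jωL = j·511.5·0.0373 = 0 + j19.08 Ω
  Z3: Z = jωL = j·511.5·0.005 = 0 + j2.557 Ω
Step 3 — With the output port shorted to ground, the output series arm Z2 runs from the junction to ground; the shunt arm Z3 also runs from the junction to ground. They appear in parallel: Z3 || Z2 = 0 + j2.255 Ω.
Step 4 — Series with input arm Z1: Z_in = Z1 + (Z3 || Z2) = 53.7 + j2.255 Ω = 53.75∠2.4° Ω.
Step 5 — Power factor: PF = cos(φ) = Re(Z)/|Z| = 53.7/53.75 = 0.9991.
Step 6 — Type: Im(Z) = 2.255 ⇒ lagging (phase φ = 2.4°).

PF = 0.9991 (lagging, φ = 2.4°)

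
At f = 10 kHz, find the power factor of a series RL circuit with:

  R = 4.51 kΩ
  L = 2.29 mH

Step 1 — Angular frequency: ω = 2π·f = 2π·1e+04 = 6.283e+04 rad/s.
Step 2 — Component impedances:
  R: Z = R = 4510 Ω
  L: Z = jωL = j·6.283e+04·0.00229 = 0 + j143.9 Ω
Step 3 — Series combination: Z_total = R + L = 4510 + j143.9 Ω = 4512∠1.8° Ω.
Step 4 — Power factor: PF = cos(φ) = Re(Z)/|Z| = 4510/4512.3 = 0.9995.
Step 5 — Type: Im(Z) = 143.9 ⇒ lagging (phase φ = 1.8°).

PF = 0.9995 (lagging, φ = 1.8°)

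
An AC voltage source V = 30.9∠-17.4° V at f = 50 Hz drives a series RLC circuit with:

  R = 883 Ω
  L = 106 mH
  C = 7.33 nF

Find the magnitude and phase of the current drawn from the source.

Step 1 — Angular frequency: ω = 2π·f = 2π·50 = 314.2 rad/s.
Step 2 — Component impedances:
  R: Z = R = 883 Ω
  L: Z = jωL = j·314.2·0.106 = 0 + j33.3 Ω
  C: Z = 1/(jωC) = -j/(ω·C) = 0 - j4.343e+05 Ω
Step 3 — Series combination: Z_total = R + L + C = 883 - j4.342e+05 Ω = 4.342e+05∠-89.9° Ω.
Step 4 — Source phasor: V = 30.9∠-17.4° V = 29.49 - j9.24 V.
Step 5 — Ohm's law: I = V / Z_total = (29.49 - j9.24) / (883 - j4.342e+05) = 2.142e-05 + j6.786e-05 A.
Step 6 — Convert to polar: |I| = 7.116e-05 A, ∠I = 72.5°.

I = 7.116e-05∠72.5° A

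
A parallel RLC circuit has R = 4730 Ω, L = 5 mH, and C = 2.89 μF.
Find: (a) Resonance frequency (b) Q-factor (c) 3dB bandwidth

Step 1 — Resonance: ω₀ = 1/√(LC) = 1/√(0.005·2.89e-06) = 8319 rad/s.
Step 2 — f₀ = ω₀/(2π) = 1324 Hz.
Step 3 — Parallel Q: Q = R/(ω₀L) = 4730/(8319·0.005) = 113.7.
Step 4 — Bandwidth: Δω = ω₀/Q = 73.15 rad/s; BW = Δω/(2π) = 11.64 Hz.

(a) f₀ = 1324 Hz  (b) Q = 113.7  (c) BW = 11.64 Hz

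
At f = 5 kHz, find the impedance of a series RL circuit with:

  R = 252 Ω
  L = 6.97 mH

Step 1 — Angular frequency: ω = 2π·f = 2π·5000 = 3.142e+04 rad/s.
Step 2 — Component impedances:
  R: Z = R = 252 Ω
  L: Z = jωL = j·3.142e+04·0.00697 = 0 + j219 Ω
Step 3 — Series combination: Z_total = R + L = 252 + j219 Ω = 333.8∠41.0° Ω.

Z = 252 + j219 Ω = 333.8∠41.0° Ω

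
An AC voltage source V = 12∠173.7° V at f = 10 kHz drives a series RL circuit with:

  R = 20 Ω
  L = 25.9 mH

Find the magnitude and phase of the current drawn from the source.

Step 1 — Angular frequency: ω = 2π·f = 2π·1e+04 = 6.283e+04 rad/s.
Step 2 — Component impedances:
  R: Z = R = 20 Ω
  L: Z = jωL = j·6.283e+04·0.0259 = 0 + j1627 Ω
Step 3 — Series combination: Z_total = R + L = 20 + j1627 Ω = 1627∠89.3° Ω.
Step 4 — Source phasor: V = 12∠173.7° V = -11.93 + j1.317 V.
Step 5 — Ohm's law: I = V / Z_total = (-11.93 + j1.317) / (20 + j1627) = 0.000719 + j0.007338 A.
Step 6 — Convert to polar: |I| = 0.007373 A, ∠I = 84.4°.

I = 0.007373∠84.4° A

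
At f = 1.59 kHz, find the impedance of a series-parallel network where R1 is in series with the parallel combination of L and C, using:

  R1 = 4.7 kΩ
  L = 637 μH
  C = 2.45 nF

Step 1 — Angular frequency: ω = 2π·f = 2π·1590 = 9990 rad/s.
Step 2 — Component impedances:
  R1: Z = R = 4700 Ω
  L: Z = jωL = j·9990·0.000637 = 0 + j6.364 Ω
  C: Z = 1/(jωC) = -j/(ω·C) = 0 - j4.086e+04 Ω
Step 3 — Parallel branch: L || C = 1/(1/L + 1/C) = 0 + j6.365 Ω.
Step 4 — Series with R1: Z_total = R1 + (L || C) = 4700 + j6.365 Ω = 4700∠0.1° Ω.

Z = 4700 + j6.365 Ω = 4700∠0.1° Ω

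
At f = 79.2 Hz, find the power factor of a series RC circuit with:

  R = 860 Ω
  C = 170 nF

Step 1 — Angular frequency: ω = 2π·f = 2π·79.2 = 497.6 rad/s.
Step 2 — Component impedances:
  R: Z = R = 860 Ω
  C: Z = 1/(jωC) = -j/(ω·C) = 0 - j1.182e+04 Ω
Step 3 — Series combination: Z_total = R + C = 860 - j1.182e+04 Ω = 1.185e+04∠-85.8° Ω.
Step 4 — Power factor: PF = cos(φ) = Re(Z)/|Z| = 860/11852 = 0.07256.
Step 5 — Type: Im(Z) = -1.182e+04 ⇒ leading (phase φ = -85.8°).

PF = 0.07256 (leading, φ = -85.8°)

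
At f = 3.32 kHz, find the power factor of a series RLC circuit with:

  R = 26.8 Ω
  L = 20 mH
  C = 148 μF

Step 1 — Angular frequency: ω = 2π·f = 2π·3320 = 2.086e+04 rad/s.
Step 2 — Component impedances:
  R: Z = R = 26.8 Ω
  L: Z = jωL = j·2.086e+04·0.02 = 0 + j417.2 Ω
  C: Z = 1/(jωC) = -j/(ω·C) = 0 - j0.3239 Ω
Step 3 — Series combination: Z_total = R + L + C = 26.8 + j416.9 Ω = 417.7∠86.3° Ω.
Step 4 — Power factor: PF = cos(φ) = Re(Z)/|Z| = 26.8/417.74 = 0.06415.
Step 5 — Type: Im(Z) = 416.9 ⇒ lagging (phase φ = 86.3°).

PF = 0.06415 (lagging, φ = 86.3°)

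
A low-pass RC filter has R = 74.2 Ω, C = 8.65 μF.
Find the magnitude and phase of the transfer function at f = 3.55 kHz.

Step 1 — Angular frequency: ω = 2π·3550 = 2.231e+04 rad/s.
Step 2 — Transfer function: H(jω) = 1/(1 + jωRC).
Step 3 — Denominator: 1 + jωRC = 1 + j·2.231e+04·74.2·8.65e-06 = 1 + j14.32.
Step 4 — H = 0.004855 - j0.06951.
Step 5 — Magnitude: |H| = 0.06968 (-23.1 dB); phase: φ = -86.0°.

|H| = 0.06968 (-23.1 dB), φ = -86.0°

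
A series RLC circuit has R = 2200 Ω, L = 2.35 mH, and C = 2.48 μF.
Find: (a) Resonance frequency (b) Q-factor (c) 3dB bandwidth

Step 1 — Resonance condition Im(Z)=0 gives ω₀ = 1/√(LC).
Step 2 — ω₀ = 1/√(0.00235·2.48e-06) = 1.31e+04 rad/s.
Step 3 — f₀ = ω₀/(2π) = 2085 Hz.
Step 4 — Series Q: Q = ω₀L/R = 1.31e+04·0.00235/2200 = 0.01399.
Step 5 — 3dB bandwidth: Δω = ω₀/Q = 9.362e+05 rad/s; BW = Δω/(2π) = 1.49e+05 Hz.

(a) f₀ = 2085 Hz  (b) Q = 0.01399  (c) BW = 1.49e+05 Hz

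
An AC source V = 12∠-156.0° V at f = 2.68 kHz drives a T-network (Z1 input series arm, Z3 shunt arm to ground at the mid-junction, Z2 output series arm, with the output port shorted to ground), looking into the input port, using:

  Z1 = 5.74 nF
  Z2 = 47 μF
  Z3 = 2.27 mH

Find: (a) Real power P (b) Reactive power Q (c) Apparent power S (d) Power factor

Step 1 — Angular frequency: ω = 2π·f = 2π·2680 = 1.684e+04 rad/s.
Step 2 — Component impedances:
  Z1: Z = 1/(jωC) = -j/(ω·C) = 0 - j1.035e+04 Ω
  Z2: Z = 1/(jωC) = -j/(ω·C) = 0 - j1.264 Ω
  Z3: Z = jωL = j·1.684e+04·0.00227 = 0 + j38.22 Ω
Step 3 — With the output port shorted to ground, the output series arm Z2 runs from the junction to ground; the shunt arm Z3 also runs from the junction to ground. They appear in parallel: Z3 || Z2 = 0 - j1.307 Ω.
Step 4 — Series with input arm Z1: Z_in = Z1 + (Z3 || Z2) = 0 - j1.035e+04 Ω = 1.035e+04∠-90.0° Ω.
Step 5 — Source phasor: V = 12∠-156.0° V = -10.96 - j4.881 V.
Step 6 — Current: I = V / Z = 0.0004717 - j0.001059 A = 0.00116∠-66.0° A.
Step 7 — Complex power: S = V·I* = 0 - j0.01392 VA.
Step 8 — Real power: P = Re(S) = 0 W.
Step 9 — Reactive power: Q = Im(S) = -0.01392 VAR.
Step 10 — Apparent power: |S| = 0.01392 VA.
Step 11 — Power factor: PF = P/|S| = 0 (leading).

(a) P = 0 W  (b) Q = -0.01392 VAR  (c) S = 0.01392 VA  (d) PF = 0 (leading)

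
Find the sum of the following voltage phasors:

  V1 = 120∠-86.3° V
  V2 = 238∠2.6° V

Step 1 — Convert each phasor to rectangular form:
  V1 = 120·(cos(-86.3°) + j·sin(-86.3°)) = 7.744 - j119.7 V
  V2 = 238·(cos(2.6°) + j·sin(2.6°)) = 237.8 + j10.8 V
Step 2 — Sum components: V_total = 245.5 - j109 V.
Step 3 — Convert to polar: |V_total| = 268.6 V, ∠V_total = -23.9°.

V_total = 268.6∠-23.9° V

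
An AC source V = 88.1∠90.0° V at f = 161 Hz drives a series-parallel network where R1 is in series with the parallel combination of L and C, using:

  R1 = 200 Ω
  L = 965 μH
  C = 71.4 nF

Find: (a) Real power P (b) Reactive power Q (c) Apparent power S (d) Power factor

Step 1 — Angular frequency: ω = 2π·f = 2π·161 = 1012 rad/s.
Step 2 — Component impedances:
  R1: Z = R = 200 Ω
  L: Z = jωL = j·1012·0.000965 = 0 + j0.9762 Ω
  C: Z = 1/(jωC) = -j/(ω·C) = 0 - j1.385e+04 Ω
Step 3 — Parallel branch: L || C = 1/(1/L + 1/C) = 0 + j0.9763 Ω.
Step 4 — Series with R1: Z_total = R1 + (L || C) = 200 + j0.9763 Ω = 200∠0.3° Ω.
Step 5 — Source phasor: V = 88.1∠90.0° V = 0 + j88.1 V.
Step 6 — Current: I = V / Z = 0.00215 + j0.4405 A = 0.4405∠89.7° A.
Step 7 — Complex power: S = V·I* = 38.81 + j0.1894 VA.
Step 8 — Real power: P = Re(S) = 38.81 W.
Step 9 — Reactive power: Q = Im(S) = 0.1894 VAR.
Step 10 — Apparent power: |S| = 38.81 VA.
Step 11 — Power factor: PF = P/|S| = 1 (lagging).

(a) P = 38.81 W  (b) Q = 0.1894 VAR  (c) S = 38.81 VA  (d) PF = 1 (lagging)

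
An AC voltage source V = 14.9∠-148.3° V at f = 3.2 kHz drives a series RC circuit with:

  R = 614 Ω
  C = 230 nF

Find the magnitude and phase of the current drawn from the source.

Step 1 — Angular frequency: ω = 2π·f = 2π·3200 = 2.011e+04 rad/s.
Step 2 — Component impedances:
  R: Z = R = 614 Ω
  C: Z = 1/(jωC) = -j/(ω·C) = 0 - j216.2 Ω
Step 3 — Series combination: Z_total = R + C = 614 - j216.2 Ω = 651∠-19.4° Ω.
Step 4 — Source phasor: V = 14.9∠-148.3° V = -12.68 - j7.83 V.
Step 5 — Ohm's law: I = V / Z_total = (-12.68 - j7.83) / (614 - j216.2) = -0.01437 - j0.01781 A.
Step 6 — Convert to polar: |I| = 0.02289 A, ∠I = -128.9°.

I = 0.02289∠-128.9° A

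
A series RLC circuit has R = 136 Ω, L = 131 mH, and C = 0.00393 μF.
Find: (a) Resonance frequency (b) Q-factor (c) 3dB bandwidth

Step 1 — Resonance condition Im(Z)=0 gives ω₀ = 1/√(LC).
Step 2 — ω₀ = 1/√(0.131·3.93e-09) = 4.407e+04 rad/s.
Step 3 — f₀ = ω₀/(2π) = 7014 Hz.
Step 4 — Series Q: Q = ω₀L/R = 4.407e+04·0.131/136 = 42.45.
Step 5 — 3dB bandwidth: Δω = ω₀/Q = 1038 rad/s; BW = Δω/(2π) = 165.2 Hz.

(a) f₀ = 7014 Hz  (b) Q = 42.45  (c) BW = 165.2 Hz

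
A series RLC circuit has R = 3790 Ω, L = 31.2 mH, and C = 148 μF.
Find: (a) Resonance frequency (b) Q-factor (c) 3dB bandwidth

Step 1 — Resonance: ω₀ = 1/√(LC) = 1/√(0.0312·0.000148) = 465.4 rad/s.
Step 2 — f₀ = ω₀/(2π) = 74.06 Hz.
Step 3 — Series Q: Q = ω₀L/R = 465.4·0.0312/3790 = 0.003831.
Step 4 — Bandwidth: Δω = ω₀/Q = 1.215e+05 rad/s; BW = Δω/(2π) = 1.933e+04 Hz.

(a) f₀ = 74.06 Hz  (b) Q = 0.003831  (c) BW = 1.933e+04 Hz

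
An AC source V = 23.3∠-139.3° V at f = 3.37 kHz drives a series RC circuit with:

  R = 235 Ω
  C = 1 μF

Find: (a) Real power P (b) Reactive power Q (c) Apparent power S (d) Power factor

Step 1 — Angular frequency: ω = 2π·f = 2π·3370 = 2.117e+04 rad/s.
Step 2 — Component impedances:
  R: Z = R = 235 Ω
  C: Z = 1/(jωC) = -j/(ω·C) = 0 - j47.23 Ω
Step 3 — Series combination: Z_total = R + C = 235 - j47.23 Ω = 239.7∠-11.4° Ω.
Step 4 — Source phasor: V = 23.3∠-139.3° V = -17.66 - j15.19 V.
Step 5 — Current: I = V / Z = -0.05976 - j0.07666 A = 0.09721∠-127.9° A.
Step 6 — Complex power: S = V·I* = 2.22 - j0.4462 VA.
Step 7 — Real power: P = Re(S) = 2.22 W.
Step 8 — Reactive power: Q = Im(S) = -0.4462 VAR.
Step 9 — Apparent power: |S| = 2.265 VA.
Step 10 — Power factor: PF = P/|S| = 0.9804 (leading).

(a) P = 2.22 W  (b) Q = -0.4462 VAR  (c) S = 2.265 VA  (d) PF = 0.9804 (leading)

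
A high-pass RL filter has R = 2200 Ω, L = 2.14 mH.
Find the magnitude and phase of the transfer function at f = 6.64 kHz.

Step 1 — Angular frequency: ω = 2π·6640 = 4.172e+04 rad/s.
Step 2 — Transfer function: H(jω) = jωL/(R + jωL).
Step 3 — Numerator jωL = j·89.28; denominator R + jωL = 2200 + j89.28.
Step 4 — H = 0.001644 + j0.04052.
Step 5 — Magnitude: |H| = 0.04055 (-27.8 dB); phase: φ = 87.7°.

|H| = 0.04055 (-27.8 dB), φ = 87.7°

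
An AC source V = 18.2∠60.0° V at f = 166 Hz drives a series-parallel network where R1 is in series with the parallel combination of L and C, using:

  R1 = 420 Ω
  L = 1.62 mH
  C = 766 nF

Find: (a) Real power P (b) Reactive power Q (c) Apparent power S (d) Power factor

Step 1 — Angular frequency: ω = 2π·f = 2π·166 = 1043 rad/s.
Step 2 — Component impedances:
  R1: Z = R = 420 Ω
  L: Z = jωL = j·1043·0.00162 = 0 + j1.69 Ω
  C: Z = 1/(jωC) = -j/(ω·C) = 0 - j1252 Ω
Step 3 — Parallel branch: L || C = 1/(1/L + 1/C) = 0 + j1.692 Ω.
Step 4 — Series with R1: Z_total = R1 + (L || C) = 420 + j1.692 Ω = 420∠0.2° Ω.
Step 5 — Source phasor: V = 18.2∠60.0° V = 9.1 + j15.76 V.
Step 6 — Current: I = V / Z = 0.02182 + j0.03744 A = 0.04333∠59.8° A.
Step 7 — Complex power: S = V·I* = 0.7887 + j0.003177 VA.
Step 8 — Real power: P = Re(S) = 0.7887 W.
Step 9 — Reactive power: Q = Im(S) = 0.003177 VAR.
Step 10 — Apparent power: |S| = 0.7887 VA.
Step 11 — Power factor: PF = P/|S| = 1 (lagging).

(a) P = 0.7887 W  (b) Q = 0.003177 VAR  (c) S = 0.7887 VA  (d) PF = 1 (lagging)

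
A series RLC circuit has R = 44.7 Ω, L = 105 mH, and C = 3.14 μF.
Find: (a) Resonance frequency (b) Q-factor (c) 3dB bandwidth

Step 1 — Resonance: ω₀ = 1/√(LC) = 1/√(0.105·3.14e-06) = 1742 rad/s.
Step 2 — f₀ = ω₀/(2π) = 277.2 Hz.
Step 3 — Series Q: Q = ω₀L/R = 1742·0.105/44.7 = 4.091.
Step 4 — Bandwidth: Δω = ω₀/Q = 425.7 rad/s; BW = Δω/(2π) = 67.75 Hz.

(a) f₀ = 277.2 Hz  (b) Q = 4.091  (c) BW = 67.75 Hz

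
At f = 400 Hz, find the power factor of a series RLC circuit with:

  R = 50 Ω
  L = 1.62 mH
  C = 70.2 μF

Step 1 — Angular frequency: ω = 2π·f = 2π·400 = 2513 rad/s.
Step 2 — Component impedances:
  R: Z = R = 50 Ω
  L: Z = jωL = j·2513·0.00162 = 0 + j4.072 Ω
  C: Z = 1/(jωC) = -j/(ω·C) = 0 - j5.668 Ω
Step 3 — Series combination: Z_total = R + L + C = 50 - j1.596 Ω = 50.03∠-1.8° Ω.
Step 4 — Power factor: PF = cos(φ) = Re(Z)/|Z| = 50/50.025 = 0.9995.
Step 5 — Type: Im(Z) = -1.596 ⇒ leading (phase φ = -1.8°).

PF = 0.9995 (leading, φ = -1.8°)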